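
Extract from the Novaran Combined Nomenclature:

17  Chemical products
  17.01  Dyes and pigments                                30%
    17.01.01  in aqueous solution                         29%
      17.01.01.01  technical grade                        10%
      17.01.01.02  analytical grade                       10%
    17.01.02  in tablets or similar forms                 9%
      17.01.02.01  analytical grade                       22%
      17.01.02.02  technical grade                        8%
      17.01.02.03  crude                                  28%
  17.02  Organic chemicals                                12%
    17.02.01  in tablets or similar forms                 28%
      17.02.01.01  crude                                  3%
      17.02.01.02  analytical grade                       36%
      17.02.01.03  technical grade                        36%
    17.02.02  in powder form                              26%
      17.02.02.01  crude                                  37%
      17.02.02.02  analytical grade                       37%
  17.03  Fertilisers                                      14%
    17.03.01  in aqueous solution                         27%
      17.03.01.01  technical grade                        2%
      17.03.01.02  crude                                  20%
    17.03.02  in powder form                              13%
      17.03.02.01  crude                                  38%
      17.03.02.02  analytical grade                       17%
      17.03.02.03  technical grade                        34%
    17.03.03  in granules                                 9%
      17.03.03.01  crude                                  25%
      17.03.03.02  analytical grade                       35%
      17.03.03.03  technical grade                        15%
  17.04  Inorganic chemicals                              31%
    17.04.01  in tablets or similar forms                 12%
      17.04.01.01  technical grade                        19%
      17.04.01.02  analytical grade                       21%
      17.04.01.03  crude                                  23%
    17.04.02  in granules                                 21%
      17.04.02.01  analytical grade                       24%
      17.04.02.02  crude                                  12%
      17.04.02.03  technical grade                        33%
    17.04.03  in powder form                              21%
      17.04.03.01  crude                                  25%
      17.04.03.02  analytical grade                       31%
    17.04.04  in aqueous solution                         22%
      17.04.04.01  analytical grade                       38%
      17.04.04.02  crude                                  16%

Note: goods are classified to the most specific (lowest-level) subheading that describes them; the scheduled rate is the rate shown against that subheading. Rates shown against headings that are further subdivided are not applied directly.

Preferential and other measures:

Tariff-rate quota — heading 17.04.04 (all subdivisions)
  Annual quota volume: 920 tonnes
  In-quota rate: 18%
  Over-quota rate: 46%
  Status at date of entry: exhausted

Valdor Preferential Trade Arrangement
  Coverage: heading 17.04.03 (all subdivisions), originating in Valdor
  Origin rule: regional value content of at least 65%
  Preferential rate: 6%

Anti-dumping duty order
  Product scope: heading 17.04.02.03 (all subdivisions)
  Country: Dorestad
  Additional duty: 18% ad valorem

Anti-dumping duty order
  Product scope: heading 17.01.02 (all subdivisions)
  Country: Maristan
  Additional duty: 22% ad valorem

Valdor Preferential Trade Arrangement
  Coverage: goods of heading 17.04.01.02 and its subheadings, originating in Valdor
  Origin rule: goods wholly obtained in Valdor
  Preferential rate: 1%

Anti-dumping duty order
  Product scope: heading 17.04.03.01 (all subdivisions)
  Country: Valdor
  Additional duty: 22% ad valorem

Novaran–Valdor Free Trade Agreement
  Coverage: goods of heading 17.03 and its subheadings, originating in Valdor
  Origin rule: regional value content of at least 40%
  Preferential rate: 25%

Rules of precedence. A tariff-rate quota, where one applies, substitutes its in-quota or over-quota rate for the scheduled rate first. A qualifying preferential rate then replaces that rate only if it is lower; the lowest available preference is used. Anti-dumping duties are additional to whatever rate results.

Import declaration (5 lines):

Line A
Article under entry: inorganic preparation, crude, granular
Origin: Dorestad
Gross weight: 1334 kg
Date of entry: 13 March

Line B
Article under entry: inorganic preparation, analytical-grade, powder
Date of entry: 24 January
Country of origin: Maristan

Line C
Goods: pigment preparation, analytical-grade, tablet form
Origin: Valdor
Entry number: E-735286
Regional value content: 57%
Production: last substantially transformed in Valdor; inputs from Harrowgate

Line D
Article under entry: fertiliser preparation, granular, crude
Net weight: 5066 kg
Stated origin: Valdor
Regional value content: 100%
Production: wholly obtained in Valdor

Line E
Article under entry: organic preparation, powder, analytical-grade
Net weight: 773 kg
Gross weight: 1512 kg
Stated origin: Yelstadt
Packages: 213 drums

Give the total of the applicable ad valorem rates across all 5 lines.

Line A: inorganic → 17.04; granular → 17.04.02; crude → 17.04.02.02. Scheduled 12%. No special measure applies. → 12%.
Line B: inorganic → 17.04; powder → 17.04.03; analytical-grade → 17.04.03.02. Scheduled 31%. No special measure applies. → 31%.
Line C: pigment → 17.01; tablet form → 17.01.02; analytical-grade → 17.01.02.01. Scheduled 22%. Valdor agreement on 17.04.03: 17.01.02.01 not covered; Valdor agreement on 17.04.01.02: 17.01.02.01 not covered; Valdor agreement on 17.03: 17.01.02.01 not covered. → 22%.
Line D: fertiliser → 17.03; granular → 17.03.03; crude → 17.03.03.01. Scheduled 25%. Valdor agreement on 17.04.03: 17.03.03.01 not covered; Valdor agreement on 17.04.01.02: 17.03.03.01 not covered; Valdor agreement on 17.03: RVC ≥ 40% → 25% available; preference 25% not lower than 25% → no reduction. → 25%.
Line E: organic → 17.02; powder → 17.02.02; analytical-grade → 17.02.02.02. Scheduled 37%. No special measure applies. → 37%.
Sum: 12% + 31% + 22% + 25% + 37% = 127%.

127%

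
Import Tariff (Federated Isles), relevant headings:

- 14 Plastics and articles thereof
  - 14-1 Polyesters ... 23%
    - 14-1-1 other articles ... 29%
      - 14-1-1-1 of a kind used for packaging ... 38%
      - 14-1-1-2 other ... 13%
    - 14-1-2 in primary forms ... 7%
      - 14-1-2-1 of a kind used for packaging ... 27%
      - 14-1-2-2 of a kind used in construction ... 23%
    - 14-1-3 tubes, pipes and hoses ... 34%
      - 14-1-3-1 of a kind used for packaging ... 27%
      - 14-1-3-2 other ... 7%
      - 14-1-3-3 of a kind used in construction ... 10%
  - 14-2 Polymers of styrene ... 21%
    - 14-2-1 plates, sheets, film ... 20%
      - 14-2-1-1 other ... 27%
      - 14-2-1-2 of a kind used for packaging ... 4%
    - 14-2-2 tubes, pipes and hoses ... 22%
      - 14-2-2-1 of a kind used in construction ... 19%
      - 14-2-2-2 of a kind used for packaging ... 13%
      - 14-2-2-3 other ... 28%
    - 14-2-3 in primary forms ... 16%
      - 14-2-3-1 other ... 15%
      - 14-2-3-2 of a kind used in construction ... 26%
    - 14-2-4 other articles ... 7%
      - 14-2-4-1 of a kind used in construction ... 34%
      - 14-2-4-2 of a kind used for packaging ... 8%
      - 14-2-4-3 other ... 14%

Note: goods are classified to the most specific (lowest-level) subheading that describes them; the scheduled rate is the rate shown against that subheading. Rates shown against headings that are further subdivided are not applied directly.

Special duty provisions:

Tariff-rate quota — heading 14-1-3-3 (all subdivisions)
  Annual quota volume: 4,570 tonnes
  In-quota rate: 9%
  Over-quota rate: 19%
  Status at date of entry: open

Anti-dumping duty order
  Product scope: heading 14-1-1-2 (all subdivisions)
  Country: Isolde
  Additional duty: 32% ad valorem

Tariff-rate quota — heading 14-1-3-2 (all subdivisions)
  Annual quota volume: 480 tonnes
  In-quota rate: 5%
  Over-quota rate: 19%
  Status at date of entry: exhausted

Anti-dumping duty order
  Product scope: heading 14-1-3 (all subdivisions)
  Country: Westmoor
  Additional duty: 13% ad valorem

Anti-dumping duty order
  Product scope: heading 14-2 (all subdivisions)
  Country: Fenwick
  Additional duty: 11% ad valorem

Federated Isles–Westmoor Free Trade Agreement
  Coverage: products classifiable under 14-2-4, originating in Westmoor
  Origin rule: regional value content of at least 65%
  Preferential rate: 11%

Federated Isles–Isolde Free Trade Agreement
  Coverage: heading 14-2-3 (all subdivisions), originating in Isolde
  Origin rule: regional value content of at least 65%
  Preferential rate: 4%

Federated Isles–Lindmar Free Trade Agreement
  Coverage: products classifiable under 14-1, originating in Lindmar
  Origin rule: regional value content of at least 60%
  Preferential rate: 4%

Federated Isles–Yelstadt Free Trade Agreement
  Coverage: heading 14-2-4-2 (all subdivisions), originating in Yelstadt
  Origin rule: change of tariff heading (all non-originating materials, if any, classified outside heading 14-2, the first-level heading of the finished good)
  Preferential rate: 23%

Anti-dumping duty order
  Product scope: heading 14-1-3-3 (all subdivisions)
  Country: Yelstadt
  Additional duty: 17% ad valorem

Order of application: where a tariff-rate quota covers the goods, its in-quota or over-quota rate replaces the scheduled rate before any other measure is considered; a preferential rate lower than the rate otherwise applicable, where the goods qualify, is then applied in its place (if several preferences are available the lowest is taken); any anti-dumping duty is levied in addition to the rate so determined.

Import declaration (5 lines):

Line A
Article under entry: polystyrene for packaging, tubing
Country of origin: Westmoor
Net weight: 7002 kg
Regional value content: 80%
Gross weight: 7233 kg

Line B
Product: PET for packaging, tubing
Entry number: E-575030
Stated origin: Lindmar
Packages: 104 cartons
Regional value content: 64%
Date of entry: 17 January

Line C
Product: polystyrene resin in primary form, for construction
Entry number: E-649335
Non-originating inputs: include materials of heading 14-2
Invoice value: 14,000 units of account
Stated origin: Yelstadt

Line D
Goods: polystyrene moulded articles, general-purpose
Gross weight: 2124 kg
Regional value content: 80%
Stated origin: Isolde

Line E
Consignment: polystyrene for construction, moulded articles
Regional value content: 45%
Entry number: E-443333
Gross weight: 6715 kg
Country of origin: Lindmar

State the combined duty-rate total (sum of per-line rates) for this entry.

Line A: polystyrene → 14-2; tubing → 14-2-2; for packaging → 14-2-2-2. Scheduled 13%. Westmoor agreement on 14-2-4: 14-2-2-2 not covered. → 13%.
Line B: PET → 14-1; tubing → 14-1-3; for packaging → 14-1-3-1. Scheduled 27%. Lindmar agreement on 14-1: RVC ≥ 60% → 4% available; preferential 4%. → 4%.
Line C: polystyrene → 14-2; resin in primary form → 14-2-3; for construction → 14-2-3-2. Scheduled 26%. Yelstadt agreement on 14-2-4-2: 14-2-3-2 not covered. → 26%.
Line D: polystyrene → 14-2; moulded articles → 14-2-4; general-purpose → 14-2-4-3. Scheduled 14%. Isolde agreement on 14-2-3: 14-2-4-3 not covered. → 14%.
Line E: polystyrene → 14-2; moulded articles → 14-2-4; for construction → 14-2-4-1. Scheduled 34%. Lindmar agreement on 14-1: 14-2-4-1 not covered. → 34%.
Sum: 13% + 4% + 26% + 14% + 34% = 91%.

91%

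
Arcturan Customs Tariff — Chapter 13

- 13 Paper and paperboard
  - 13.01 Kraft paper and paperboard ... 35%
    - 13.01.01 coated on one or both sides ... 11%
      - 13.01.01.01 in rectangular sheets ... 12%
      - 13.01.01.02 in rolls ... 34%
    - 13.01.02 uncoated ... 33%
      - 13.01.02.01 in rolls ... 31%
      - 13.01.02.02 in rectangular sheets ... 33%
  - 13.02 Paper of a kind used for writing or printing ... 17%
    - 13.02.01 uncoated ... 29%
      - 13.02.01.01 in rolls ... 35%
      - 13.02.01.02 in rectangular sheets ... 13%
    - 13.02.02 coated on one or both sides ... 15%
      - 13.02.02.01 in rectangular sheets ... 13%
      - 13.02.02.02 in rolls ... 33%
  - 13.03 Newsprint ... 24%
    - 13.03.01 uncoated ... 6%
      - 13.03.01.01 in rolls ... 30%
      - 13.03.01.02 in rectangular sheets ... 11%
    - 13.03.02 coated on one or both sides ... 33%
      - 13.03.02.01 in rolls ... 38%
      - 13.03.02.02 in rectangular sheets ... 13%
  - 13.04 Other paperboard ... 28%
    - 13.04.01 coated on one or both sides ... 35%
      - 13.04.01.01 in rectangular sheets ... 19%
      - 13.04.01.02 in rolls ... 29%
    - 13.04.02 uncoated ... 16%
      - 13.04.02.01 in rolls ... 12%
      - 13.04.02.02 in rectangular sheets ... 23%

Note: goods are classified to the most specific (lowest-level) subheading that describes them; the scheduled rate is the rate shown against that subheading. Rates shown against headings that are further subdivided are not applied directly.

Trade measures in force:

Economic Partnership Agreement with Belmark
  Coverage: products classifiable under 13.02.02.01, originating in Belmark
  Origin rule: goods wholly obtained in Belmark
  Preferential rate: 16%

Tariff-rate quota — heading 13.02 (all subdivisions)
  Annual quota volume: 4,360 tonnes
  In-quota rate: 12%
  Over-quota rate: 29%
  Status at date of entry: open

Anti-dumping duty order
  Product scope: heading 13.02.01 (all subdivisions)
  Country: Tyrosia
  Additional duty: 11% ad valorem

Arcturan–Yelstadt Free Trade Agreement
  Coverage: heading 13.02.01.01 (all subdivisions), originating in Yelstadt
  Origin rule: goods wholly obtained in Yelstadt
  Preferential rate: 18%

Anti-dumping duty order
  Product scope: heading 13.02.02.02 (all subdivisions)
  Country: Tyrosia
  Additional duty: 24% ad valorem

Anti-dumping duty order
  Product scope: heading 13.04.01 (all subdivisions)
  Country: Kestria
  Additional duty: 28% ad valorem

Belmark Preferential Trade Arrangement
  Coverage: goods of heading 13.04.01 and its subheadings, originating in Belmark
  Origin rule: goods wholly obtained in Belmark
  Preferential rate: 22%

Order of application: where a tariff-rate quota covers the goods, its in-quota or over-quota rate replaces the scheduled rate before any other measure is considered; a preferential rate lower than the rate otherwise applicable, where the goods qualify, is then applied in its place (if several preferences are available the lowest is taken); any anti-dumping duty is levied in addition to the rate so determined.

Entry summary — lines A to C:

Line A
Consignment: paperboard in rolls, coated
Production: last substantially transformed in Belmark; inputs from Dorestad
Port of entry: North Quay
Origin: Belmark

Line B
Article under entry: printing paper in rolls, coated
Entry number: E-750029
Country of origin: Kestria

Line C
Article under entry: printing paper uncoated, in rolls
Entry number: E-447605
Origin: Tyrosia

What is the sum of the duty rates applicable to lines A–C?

64%

Line A: paperboard → 13.04; coated → 13.04.01; in rolls → 13.04.01.02. Scheduled 29%. Belmark agreement on 13.02.02.01: 13.04.01.02 not covered; Belmark agreement on 13.04.01: not wholly obtained. → 29%.
Line B: printing paper → 13.02; coated → 13.02.02; in rolls → 13.02.02.02. Scheduled 33%. quota on 13.02 open → in-quota 12%. → 12%.
Line C: printing paper → 13.02; uncoated → 13.02.01; in rolls → 13.02.01.01. Scheduled 35%. quota on 13.02 open → in-quota 12%; anti-dumping (Tyrosia, 13.02.01): +11%; total 12% + 11% = 23%. → 23%.
Sum: 29% + 12% + 23% = 64%.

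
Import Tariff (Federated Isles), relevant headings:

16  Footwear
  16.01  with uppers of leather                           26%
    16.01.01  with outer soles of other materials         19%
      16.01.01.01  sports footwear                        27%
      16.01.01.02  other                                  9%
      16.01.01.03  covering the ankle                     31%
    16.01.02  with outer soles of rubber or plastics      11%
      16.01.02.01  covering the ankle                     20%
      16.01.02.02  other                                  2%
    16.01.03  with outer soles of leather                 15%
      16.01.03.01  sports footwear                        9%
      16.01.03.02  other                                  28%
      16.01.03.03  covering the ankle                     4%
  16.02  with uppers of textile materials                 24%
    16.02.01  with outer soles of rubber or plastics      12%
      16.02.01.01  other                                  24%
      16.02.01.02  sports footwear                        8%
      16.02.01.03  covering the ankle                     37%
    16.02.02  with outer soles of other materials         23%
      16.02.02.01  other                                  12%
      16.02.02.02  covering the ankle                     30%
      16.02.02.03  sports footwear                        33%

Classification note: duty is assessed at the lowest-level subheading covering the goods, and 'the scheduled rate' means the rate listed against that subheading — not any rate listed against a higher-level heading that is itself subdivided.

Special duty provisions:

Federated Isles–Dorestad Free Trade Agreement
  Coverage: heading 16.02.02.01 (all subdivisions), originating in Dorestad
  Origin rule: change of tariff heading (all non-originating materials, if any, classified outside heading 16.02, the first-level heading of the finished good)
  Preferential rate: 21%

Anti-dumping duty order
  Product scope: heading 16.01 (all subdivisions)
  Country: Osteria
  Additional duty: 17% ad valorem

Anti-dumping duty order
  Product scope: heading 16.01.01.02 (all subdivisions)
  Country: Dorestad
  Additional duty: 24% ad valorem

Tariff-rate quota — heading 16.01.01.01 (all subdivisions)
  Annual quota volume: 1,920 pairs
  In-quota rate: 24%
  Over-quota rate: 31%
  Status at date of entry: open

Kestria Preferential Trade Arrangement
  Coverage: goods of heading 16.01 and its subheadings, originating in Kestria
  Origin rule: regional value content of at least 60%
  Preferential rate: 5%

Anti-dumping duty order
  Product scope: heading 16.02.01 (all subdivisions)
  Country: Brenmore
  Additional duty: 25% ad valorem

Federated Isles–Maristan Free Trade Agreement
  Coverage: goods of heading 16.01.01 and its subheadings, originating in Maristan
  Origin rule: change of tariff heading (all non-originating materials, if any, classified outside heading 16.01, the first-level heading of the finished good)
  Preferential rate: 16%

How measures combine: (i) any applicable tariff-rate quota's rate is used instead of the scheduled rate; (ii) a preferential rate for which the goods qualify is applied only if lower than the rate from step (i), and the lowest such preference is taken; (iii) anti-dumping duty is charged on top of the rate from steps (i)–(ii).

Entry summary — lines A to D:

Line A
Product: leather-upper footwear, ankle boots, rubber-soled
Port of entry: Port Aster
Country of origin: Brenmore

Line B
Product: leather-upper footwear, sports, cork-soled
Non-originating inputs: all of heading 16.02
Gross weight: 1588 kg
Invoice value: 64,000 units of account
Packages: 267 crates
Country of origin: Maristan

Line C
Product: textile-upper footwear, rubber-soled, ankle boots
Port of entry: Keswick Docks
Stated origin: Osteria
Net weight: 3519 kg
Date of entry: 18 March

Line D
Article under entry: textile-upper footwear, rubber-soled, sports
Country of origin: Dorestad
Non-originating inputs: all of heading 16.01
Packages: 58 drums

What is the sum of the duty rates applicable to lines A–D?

81%

Line A: leather-upper → 16.01; rubber-soled → 16.01.02; ankle boots → 16.01.02.01. Scheduled 20%. No special measure applies. → 20%.
Line B: leather-upper → 16.01; cork-soled → 16.01.01; sports → 16.01.01.01. Scheduled 27%. quota on 16.01.01.01 open → in-quota 24%; Maristan agreement on 16.01.01: CTH met → 16% available; preferential 16%. → 16%.
Line C: textile-upper → 16.02; rubber-soled → 16.02.01; ankle boots → 16.02.01.03. Scheduled 37%. No special measure applies. → 37%.
Line D: textile-upper → 16.02; rubber-soled → 16.02.01; sports → 16.02.01.02. Scheduled 8%. Dorestad agreement on 16.02.02.01: 16.02.01.02 not covered. → 8%.
Sum: 20% + 16% + 37% + 8% = 81%.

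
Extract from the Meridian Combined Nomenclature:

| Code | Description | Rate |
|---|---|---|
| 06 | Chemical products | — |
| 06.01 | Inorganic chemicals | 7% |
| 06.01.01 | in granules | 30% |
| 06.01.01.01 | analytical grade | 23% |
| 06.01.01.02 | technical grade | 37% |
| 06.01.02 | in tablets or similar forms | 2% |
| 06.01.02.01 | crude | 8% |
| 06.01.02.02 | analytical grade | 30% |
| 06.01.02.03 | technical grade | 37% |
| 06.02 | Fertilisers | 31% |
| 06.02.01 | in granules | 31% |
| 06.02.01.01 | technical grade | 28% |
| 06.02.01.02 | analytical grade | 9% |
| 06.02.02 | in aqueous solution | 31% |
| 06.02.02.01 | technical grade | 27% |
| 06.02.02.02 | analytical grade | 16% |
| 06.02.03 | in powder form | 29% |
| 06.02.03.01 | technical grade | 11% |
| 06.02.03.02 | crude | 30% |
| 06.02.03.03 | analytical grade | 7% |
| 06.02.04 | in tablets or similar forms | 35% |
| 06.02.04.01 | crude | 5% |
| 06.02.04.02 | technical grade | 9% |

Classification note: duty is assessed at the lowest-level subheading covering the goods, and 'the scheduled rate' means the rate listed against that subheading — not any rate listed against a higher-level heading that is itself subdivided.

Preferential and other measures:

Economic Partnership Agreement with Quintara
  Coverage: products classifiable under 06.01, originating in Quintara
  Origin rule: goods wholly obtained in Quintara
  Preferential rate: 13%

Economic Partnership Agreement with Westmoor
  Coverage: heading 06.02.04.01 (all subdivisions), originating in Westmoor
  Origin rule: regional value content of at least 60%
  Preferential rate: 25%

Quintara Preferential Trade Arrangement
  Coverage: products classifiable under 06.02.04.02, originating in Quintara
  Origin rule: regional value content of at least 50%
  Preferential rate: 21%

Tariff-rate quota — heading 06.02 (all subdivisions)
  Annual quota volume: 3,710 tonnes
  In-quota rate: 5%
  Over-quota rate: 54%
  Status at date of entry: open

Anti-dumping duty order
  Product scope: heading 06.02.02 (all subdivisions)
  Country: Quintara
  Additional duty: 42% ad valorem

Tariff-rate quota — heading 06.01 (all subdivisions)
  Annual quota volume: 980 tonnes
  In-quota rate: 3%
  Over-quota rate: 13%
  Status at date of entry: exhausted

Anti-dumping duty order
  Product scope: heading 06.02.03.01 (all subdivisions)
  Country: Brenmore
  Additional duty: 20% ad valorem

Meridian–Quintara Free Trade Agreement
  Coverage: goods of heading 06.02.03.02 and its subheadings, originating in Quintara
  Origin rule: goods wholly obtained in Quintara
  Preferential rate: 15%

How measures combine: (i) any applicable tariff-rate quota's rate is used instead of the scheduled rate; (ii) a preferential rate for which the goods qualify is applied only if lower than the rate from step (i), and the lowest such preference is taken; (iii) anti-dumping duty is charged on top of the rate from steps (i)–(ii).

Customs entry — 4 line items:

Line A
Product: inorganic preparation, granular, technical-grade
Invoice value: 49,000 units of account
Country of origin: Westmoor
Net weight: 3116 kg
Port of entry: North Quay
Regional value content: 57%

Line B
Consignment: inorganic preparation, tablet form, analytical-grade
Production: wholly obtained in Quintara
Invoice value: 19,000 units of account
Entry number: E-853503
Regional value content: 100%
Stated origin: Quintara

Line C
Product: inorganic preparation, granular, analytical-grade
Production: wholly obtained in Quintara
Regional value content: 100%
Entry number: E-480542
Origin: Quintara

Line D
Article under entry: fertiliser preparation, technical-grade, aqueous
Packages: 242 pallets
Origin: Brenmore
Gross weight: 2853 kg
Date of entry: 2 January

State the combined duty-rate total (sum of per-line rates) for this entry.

44%

Line A: inorganic → 06.01; granular → 06.01.01; technical-grade → 06.01.01.02. Scheduled 37%. quota on 06.01 exhausted → over-quota 13%; Westmoor agreement on 06.02.04.01: 06.01.01.02 not covered. → 13%.
Line B: inorganic → 06.01; tablet form → 06.01.02; analytical-grade → 06.01.02.02. Scheduled 30%. quota on 06.01 exhausted → over-quota 13%; Quintara agreement on 06.01: wholly obtained → 13% available; Quintara agreement on 06.02.04.02: 06.01.02.02 not covered; Quintara agreement on 06.02.03.02: 06.01.02.02 not covered; preference 13% not lower than 13% → no reduction. → 13%.
Line C: inorganic → 06.01; granular → 06.01.01; analytical-grade → 06.01.01.01. Scheduled 23%. quota on 06.01 exhausted → over-quota 13%; Quintara agreement on 06.01: wholly obtained → 13% available; Quintara agreement on 06.02.04.02: 06.01.01.01 not covered; Quintara agreement on 06.02.03.02: 06.01.01.01 not covered; preference 13% not lower than 13% → no reduction. → 13%.
Line D: fertiliser → 06.02; aqueous → 06.02.02; technical-grade → 06.02.02.01. Scheduled 27%. quota on 06.02 open → in-quota 5%. → 5%.
Sum: 13% + 13% + 13% + 5% = 44%.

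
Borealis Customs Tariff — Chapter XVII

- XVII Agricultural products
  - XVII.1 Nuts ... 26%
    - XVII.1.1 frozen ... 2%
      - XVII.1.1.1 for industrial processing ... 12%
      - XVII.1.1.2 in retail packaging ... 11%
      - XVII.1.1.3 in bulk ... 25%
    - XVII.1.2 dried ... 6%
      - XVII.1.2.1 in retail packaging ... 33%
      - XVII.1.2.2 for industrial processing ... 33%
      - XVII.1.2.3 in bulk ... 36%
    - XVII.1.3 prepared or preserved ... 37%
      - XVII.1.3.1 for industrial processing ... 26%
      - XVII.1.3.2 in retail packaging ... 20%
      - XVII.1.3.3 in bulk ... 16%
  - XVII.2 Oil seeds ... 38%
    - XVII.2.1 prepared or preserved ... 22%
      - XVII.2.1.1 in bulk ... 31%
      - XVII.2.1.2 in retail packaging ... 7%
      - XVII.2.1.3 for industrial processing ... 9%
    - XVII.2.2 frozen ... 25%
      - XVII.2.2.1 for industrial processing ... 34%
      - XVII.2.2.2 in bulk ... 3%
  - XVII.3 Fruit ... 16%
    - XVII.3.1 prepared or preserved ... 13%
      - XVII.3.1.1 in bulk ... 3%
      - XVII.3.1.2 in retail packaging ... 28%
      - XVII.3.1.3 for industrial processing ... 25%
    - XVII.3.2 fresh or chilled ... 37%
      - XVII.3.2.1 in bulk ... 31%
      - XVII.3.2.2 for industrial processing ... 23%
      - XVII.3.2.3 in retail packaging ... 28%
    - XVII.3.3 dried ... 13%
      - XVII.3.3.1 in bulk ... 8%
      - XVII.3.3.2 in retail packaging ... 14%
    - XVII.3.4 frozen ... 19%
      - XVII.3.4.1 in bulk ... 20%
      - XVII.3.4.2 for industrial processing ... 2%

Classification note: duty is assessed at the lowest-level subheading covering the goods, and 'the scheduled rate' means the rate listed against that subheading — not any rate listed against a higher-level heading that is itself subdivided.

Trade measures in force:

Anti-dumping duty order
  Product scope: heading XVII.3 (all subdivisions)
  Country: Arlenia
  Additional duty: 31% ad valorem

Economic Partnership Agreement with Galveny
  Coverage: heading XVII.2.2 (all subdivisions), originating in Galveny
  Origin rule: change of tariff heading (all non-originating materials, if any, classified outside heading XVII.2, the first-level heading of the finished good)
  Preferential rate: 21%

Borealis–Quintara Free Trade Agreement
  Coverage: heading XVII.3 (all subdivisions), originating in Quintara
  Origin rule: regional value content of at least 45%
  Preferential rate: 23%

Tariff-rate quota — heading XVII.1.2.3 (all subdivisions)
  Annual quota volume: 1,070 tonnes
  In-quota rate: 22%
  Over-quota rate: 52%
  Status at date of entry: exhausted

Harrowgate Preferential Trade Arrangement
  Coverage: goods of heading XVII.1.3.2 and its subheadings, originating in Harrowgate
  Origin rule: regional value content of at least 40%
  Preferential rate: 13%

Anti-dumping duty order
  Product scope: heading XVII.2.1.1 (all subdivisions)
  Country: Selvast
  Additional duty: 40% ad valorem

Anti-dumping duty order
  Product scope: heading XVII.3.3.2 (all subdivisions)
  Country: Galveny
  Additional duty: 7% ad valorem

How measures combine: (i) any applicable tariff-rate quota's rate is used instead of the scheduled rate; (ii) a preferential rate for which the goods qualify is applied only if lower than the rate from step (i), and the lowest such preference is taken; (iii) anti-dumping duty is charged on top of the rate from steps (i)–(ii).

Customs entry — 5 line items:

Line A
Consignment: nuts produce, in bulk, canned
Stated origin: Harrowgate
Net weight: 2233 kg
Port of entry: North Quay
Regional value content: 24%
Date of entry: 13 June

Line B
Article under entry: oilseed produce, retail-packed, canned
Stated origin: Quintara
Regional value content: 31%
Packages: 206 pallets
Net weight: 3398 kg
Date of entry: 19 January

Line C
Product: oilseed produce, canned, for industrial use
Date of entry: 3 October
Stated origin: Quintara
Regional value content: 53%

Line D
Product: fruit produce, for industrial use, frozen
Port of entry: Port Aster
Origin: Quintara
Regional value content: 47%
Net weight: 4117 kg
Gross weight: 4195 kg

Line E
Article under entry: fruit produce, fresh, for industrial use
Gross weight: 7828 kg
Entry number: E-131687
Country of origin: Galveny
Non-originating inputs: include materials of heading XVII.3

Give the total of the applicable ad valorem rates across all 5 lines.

Line A: nuts → XVII.1; canned → XVII.1.3; in bulk → XVII.1.3.3. Scheduled 16%. Harrowgate agreement on XVII.1.3.2: XVII.1.3.3 not covered. → 16%.
Line B: oilseed → XVII.2; canned → XVII.2.1; retail-packed → XVII.2.1.2. Scheduled 7%. Quintara agreement on XVII.3: XVII.2.1.2 not covered. → 7%.
Line C: oilseed → XVII.2; canned → XVII.2.1; for industrial use → XVII.2.1.3. Scheduled 9%. Quintara agreement on XVII.3: XVII.2.1.3 not covered. → 9%.
Line D: fruit → XVII.3; frozen → XVII.3.4; for industrial use → XVII.3.4.2. Scheduled 2%. Quintara agreement on XVII.3: RVC ≥ 45% → 23% available; preference 23% not lower than 2% → no reduction. → 2%.
Line E: fruit → XVII.3; fresh → XVII.3.2; for industrial use → XVII.3.2.2. Scheduled 23%. Galveny agreement on XVII.2.2: XVII.3.2.2 not covered. → 23%.
Sum: 16% + 7% + 9% + 2% + 23% = 57%.

57%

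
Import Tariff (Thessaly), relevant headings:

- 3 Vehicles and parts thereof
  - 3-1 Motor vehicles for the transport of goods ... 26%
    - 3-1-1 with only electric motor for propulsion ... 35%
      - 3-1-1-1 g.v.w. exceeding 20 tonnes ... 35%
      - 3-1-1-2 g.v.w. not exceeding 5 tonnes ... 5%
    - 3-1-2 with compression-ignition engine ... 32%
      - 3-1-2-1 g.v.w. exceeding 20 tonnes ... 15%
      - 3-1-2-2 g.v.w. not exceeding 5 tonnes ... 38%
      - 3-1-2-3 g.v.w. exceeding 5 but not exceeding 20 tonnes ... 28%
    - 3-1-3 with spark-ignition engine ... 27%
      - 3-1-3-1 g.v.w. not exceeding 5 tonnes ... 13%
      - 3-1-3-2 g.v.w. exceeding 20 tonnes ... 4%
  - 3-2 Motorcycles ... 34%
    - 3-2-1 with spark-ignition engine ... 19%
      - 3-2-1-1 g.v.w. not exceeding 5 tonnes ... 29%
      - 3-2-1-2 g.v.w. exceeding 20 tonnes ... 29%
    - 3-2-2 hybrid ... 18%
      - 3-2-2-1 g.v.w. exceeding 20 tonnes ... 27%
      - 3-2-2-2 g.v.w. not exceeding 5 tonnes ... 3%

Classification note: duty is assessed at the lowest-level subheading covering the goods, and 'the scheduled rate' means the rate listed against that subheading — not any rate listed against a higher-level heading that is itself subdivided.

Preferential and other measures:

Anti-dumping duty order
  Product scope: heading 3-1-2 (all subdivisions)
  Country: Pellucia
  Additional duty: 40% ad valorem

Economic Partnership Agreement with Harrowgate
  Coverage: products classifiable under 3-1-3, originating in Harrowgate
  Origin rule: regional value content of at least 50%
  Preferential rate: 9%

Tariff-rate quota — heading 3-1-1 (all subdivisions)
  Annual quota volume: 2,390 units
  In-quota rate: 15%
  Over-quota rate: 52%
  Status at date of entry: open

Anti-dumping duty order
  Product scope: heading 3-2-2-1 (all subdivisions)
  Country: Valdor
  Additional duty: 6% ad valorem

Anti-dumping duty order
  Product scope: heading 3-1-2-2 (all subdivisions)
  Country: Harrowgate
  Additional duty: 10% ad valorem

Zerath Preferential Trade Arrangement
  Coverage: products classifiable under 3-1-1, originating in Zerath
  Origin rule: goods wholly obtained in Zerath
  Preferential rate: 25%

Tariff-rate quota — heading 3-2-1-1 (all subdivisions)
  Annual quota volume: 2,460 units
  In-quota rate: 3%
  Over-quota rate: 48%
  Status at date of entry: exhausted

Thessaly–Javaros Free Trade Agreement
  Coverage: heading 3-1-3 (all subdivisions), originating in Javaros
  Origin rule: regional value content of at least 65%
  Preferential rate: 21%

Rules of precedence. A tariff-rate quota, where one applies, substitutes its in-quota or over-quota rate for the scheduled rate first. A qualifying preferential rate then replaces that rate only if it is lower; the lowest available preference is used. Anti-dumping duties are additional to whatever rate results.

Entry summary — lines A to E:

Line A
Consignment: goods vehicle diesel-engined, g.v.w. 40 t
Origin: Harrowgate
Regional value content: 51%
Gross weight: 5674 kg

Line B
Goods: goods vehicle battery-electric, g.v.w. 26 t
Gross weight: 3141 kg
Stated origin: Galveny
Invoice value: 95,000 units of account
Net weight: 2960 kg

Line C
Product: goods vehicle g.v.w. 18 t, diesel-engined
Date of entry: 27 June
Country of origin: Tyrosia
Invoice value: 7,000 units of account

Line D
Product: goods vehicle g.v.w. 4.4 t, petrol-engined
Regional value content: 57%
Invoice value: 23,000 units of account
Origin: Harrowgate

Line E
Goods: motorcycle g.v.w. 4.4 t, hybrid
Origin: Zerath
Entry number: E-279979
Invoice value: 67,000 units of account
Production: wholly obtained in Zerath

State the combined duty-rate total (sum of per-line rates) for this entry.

Line A: goods vehicle → 3-1; diesel-engined → 3-1-2; g.v.w. 40 t → 3-1-2-1. Scheduled 15%. Harrowgate agreement on 3-1-3: 3-1-2-1 not covered. → 15%.
Line B: goods vehicle → 3-1; battery-electric → 3-1-1; g.v.w. 26 t → 3-1-1-1. Scheduled 35%. quota on 3-1-1 open → in-quota 15%. → 15%.
Line C: goods vehicle → 3-1; diesel-engined → 3-1-2; g.v.w. 18 t → 3-1-2-3. Scheduled 28%. No special measure applies. → 28%.
Line D: goods vehicle → 3-1; petrol-engined → 3-1-3; g.v.w. 4.4 t → 3-1-3-1. Scheduled 13%. Harrowgate agreement on 3-1-3: RVC ≥ 50% → 9% available; preferential 9%. → 9%.
Line E: motorcycle → 3-2; hybrid → 3-2-2; g.v.w. 4.4 t → 3-2-2-2. Scheduled 3%. Zerath agreement on 3-1-1: 3-2-2-2 not covered. → 3%.
Sum: 15% + 15% + 28% + 9% + 3% = 70%.

70%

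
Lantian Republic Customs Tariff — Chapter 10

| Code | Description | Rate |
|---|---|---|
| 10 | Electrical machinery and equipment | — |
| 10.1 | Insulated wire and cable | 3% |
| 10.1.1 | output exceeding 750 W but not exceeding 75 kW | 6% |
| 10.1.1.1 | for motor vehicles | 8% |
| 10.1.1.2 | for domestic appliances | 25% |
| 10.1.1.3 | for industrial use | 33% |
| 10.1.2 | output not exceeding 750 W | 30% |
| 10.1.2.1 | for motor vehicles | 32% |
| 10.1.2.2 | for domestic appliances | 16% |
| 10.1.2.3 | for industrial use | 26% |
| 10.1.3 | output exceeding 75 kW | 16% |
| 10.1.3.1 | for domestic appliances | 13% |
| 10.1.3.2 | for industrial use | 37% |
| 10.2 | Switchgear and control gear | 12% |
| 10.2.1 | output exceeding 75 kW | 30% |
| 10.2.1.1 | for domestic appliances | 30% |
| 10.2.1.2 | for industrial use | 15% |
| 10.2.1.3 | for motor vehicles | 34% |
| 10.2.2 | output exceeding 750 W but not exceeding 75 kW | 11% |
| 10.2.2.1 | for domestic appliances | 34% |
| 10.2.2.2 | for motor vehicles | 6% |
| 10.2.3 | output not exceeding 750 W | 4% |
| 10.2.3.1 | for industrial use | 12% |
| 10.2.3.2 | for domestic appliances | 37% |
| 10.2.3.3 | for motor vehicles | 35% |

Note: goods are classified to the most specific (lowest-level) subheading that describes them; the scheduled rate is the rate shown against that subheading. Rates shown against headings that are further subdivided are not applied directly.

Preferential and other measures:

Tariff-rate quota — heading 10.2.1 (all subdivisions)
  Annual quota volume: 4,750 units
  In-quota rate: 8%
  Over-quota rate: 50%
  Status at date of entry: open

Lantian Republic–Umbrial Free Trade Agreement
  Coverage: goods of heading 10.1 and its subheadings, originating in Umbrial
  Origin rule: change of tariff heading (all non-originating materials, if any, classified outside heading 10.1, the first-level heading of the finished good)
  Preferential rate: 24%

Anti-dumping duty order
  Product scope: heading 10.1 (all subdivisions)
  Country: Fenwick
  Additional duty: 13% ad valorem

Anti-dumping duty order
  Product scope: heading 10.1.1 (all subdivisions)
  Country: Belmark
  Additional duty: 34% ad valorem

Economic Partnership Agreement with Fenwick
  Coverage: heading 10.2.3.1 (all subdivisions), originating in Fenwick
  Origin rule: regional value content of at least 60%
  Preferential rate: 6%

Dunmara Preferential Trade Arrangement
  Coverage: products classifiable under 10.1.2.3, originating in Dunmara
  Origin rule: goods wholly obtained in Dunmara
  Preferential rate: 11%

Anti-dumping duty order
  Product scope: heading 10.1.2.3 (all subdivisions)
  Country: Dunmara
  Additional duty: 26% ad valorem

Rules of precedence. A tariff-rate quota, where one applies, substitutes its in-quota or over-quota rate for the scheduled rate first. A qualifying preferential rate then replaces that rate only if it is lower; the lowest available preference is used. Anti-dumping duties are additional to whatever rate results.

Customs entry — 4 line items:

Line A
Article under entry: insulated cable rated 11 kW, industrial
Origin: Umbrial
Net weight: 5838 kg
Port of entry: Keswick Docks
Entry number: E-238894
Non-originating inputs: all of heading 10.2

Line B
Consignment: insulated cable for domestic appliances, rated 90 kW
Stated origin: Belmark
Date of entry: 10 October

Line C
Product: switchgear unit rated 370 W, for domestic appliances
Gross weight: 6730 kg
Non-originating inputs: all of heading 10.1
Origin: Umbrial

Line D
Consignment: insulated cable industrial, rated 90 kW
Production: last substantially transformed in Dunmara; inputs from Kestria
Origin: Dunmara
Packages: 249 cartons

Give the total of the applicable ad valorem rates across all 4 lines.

Line A: insulated cable → 10.1; rated 11 kW → 10.1.1; industrial → 10.1.1.3. Scheduled 33%. Umbrial agreement on 10.1: CTH met → 24% available; preferential 24%. → 24%.
Line B: insulated cable → 10.1; rated 90 kW → 10.1.3; for domestic appliances → 10.1.3.1. Scheduled 13%. No special measure applies. → 13%.
Line C: switchgear unit → 10.2; rated 370 W → 10.2.3; for domestic appliances → 10.2.3.2. Scheduled 37%. Umbrial agreement on 10.1: 10.2.3.2 not covered. → 37%.
Line D: insulated cable → 10.1; rated 90 kW → 10.1.3; industrial → 10.1.3.2. Scheduled 37%. Dunmara agreement on 10.1.2.3: 10.1.3.2 not covered. → 37%.
Sum: 24% + 13% + 37% + 37% = 111%.

111%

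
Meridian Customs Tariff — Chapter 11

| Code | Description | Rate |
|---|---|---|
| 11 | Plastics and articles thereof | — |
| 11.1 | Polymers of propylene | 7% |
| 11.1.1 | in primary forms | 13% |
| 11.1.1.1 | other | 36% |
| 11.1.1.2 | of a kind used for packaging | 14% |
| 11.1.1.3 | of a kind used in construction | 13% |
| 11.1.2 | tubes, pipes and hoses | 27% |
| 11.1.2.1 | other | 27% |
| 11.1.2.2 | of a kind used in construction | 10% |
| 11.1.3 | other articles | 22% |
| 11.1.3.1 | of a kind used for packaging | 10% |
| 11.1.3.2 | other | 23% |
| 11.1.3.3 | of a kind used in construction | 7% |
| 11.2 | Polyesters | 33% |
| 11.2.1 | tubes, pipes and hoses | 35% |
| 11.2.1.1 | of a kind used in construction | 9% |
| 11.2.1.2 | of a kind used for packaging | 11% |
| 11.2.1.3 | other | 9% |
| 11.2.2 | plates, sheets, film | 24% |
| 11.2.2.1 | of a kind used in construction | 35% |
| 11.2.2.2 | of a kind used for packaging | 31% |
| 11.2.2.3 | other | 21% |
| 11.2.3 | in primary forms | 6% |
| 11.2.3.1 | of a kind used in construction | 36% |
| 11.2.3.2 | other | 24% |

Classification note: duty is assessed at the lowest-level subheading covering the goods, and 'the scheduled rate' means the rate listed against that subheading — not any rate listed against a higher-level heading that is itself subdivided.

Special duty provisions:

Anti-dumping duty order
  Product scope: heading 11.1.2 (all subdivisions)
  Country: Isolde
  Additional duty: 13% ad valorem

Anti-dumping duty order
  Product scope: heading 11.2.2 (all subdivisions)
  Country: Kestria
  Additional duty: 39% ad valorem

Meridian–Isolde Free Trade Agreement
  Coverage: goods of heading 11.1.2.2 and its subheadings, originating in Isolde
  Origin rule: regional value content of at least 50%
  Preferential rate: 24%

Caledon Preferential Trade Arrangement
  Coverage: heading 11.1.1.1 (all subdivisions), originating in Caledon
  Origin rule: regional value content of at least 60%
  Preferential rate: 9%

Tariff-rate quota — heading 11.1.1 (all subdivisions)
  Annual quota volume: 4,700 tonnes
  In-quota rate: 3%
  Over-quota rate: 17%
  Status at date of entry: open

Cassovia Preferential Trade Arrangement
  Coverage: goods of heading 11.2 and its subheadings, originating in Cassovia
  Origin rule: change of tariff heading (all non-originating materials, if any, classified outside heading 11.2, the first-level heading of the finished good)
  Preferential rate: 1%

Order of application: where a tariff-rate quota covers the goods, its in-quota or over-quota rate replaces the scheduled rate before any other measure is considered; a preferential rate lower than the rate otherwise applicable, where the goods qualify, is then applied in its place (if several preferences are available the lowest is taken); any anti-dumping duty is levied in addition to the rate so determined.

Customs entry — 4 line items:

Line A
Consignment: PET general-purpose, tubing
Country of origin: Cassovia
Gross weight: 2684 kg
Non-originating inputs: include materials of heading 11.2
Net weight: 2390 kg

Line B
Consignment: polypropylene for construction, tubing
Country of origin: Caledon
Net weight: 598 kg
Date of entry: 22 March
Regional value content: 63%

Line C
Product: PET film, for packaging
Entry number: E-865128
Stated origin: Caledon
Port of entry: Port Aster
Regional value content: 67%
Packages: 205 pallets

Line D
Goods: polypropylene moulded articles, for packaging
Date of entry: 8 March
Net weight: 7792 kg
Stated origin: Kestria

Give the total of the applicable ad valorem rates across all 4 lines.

60%

Line A: PET → 11.2; tubing → 11.2.1; general-purpose → 11.2.1.3. Scheduled 9%. Cassovia agreement on 11.2: CTH not met. → 9%.
Line B: polypropylene → 11.1; tubing → 11.1.2; for construction → 11.1.2.2. Scheduled 10%. Caledon agreement on 11.1.1.1: 11.1.2.2 not covered. → 10%.
Line C: PET → 11.2; film → 11.2.2; for packaging → 11.2.2.2. Scheduled 31%. Caledon agreement on 11.1.1.1: 11.2.2.2 not covered. → 31%.
Line D: polypropylene → 11.1; moulded articles → 11.1.3; for packaging → 11.1.3.1. Scheduled 10%. No special measure applies. → 10%.
Sum: 9% + 10% + 31% + 10% = 60%.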